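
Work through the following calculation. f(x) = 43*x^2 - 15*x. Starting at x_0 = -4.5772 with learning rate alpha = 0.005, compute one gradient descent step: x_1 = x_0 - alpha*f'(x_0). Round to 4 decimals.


We compute the gradient at x_0 and apply the update.
f'(x) = 86*x - 15
f'(-4.5772) = 86*-4.5772 - 15 = -408.6392
x_1 = -4.5772 - 0.005*-408.6392 = -2.534


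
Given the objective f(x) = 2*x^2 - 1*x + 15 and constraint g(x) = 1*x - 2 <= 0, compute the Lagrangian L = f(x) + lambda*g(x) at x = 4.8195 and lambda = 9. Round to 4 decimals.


Step 1: Evaluate f(x).
f(4.8195) = 2*4.8195^2 - 1*4.8195 + 15 = 56.6357
Step 2: Evaluate g(x).
g(4.8195) = 1*4.8195 - 2 = 2.8195
Step 3: Compute Lagrangian.
L = 56.6357 + 9*2.8195 = 82.0112


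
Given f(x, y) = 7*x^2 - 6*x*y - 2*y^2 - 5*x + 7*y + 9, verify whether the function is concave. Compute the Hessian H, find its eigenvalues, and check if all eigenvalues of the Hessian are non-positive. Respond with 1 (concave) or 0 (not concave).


The Hessian of f(x,y) = 7*x^2 - 6*x*y - 2*y^2 - 5*x + 7*y + 9 is:
H = [[14, -6], [-6, -4]]
Trace = 14 - 4 = 10
Determinant = 14*-4 - (-6)^2 = -92
Discriminant = (10)^2 - 4*-92 = 468.0
Eigenvalues: lambda_1 = -5.8167, lambda_2 = 15.8167
The function is not concave.

0


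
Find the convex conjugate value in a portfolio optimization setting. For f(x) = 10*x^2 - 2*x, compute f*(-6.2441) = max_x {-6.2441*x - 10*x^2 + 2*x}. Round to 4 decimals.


f*(y) = sup_x {y*x - a*x^2 - b*x} = sup_x {(y-b)*x - a*x^2}
FOC: (y - b) - 2a*x = 0 => x* = (y - b)/(2a)
x* = (-6.2441 + 2)/(2*10) = -0.2122
f*(-6.2441) = (y-b)^2/(4a) = (-6.2441 + 2)^2/(4*10)
= 18.0124/40 = 0.4503


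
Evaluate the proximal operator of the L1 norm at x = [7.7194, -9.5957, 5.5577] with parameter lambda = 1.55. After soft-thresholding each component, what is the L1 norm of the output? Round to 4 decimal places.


Soft-thresholding with lambda = 1.55:
prox(7.7194) = sign(7.7194)*max(|7.7194| - 1.55, 0) = 6.1694
prox(-9.5957) = sign(-9.5957)*max(|-9.5957| - 1.55, 0) = -8.0457
prox(5.5577) = sign(5.5577)*max(|5.5577| - 1.55, 0) = 4.0077
prox(x) = [6.1694, -8.0457, 4.0077]
||prox(x)||_1 = 6.1694 + 8.0457 + 4.0077 = 18.2228


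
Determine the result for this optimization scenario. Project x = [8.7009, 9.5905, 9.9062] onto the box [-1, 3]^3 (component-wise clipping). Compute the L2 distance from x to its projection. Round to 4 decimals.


Project each component onto [-1, 3].
clip(8.7009) = 3.0, clip(9.5905) = 3.0, clip(9.9062) = 3.0
Projection = [3.0, 3.0, 3.0]
Squared diffs: [32.5003, 43.4347, 47.6956]
Distance = sqrt(123.6306) = 11.1189


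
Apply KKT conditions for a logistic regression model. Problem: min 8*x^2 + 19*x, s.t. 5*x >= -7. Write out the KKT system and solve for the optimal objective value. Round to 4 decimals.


Step 1: Try lambda = 0 (constraint inactive).
Stationarity: 2*8*x + 19 = 0
x* = -19/(2*8) = -1.1875
Check constraint: 5*-1.1875 = -5.9375 >= -7 -- satisfied.
Step 2: Compute optimal value.
f(x*) = 8*(-1.1875)^2 + 19*(-1.1875) = -11.2813


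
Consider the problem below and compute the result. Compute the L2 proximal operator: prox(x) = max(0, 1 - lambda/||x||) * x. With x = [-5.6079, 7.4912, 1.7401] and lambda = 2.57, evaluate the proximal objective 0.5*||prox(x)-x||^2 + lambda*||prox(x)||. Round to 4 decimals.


Step 1: Compute ||x||.
||x|| = 9.5181
Step 2: Compute scaling factor.
scale = max(0, 1 - 2.57/9.5181) = 0.73
Step 3: prox(x) = [-4.0937, 5.4685, 1.2703]
||prox(x)|| = 6.9481
Step 4: Proximal objective.
0.5*||prox-x||^2 = 3.3025
lambda*||prox|| = 17.8566
Total = 21.1591


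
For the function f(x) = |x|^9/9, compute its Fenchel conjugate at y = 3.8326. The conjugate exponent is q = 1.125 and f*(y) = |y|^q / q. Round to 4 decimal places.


The conjugate exponent q satisfies 1/p + 1/q = 1.
p = 9, so q = 9/(9 - 1) = 1.125
|y|^q = 3.8326^1.125 = 4.5335
f*(3.8326) = 4.5335 / 1.125 = 4.0297


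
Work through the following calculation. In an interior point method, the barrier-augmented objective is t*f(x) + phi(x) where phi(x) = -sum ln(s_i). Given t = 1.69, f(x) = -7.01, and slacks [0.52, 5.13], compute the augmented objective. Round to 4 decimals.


Step 1: Compute log-barrier.
ln values: [-0.6539, 1.6351]
phi = -(-0.6539 + 1.6351) = -0.9812
Step 2: Compute augmented objective.
t*f(x) = 1.69*-7.01 = -11.8469
Total = -11.8469 - 0.9812 = -12.8281


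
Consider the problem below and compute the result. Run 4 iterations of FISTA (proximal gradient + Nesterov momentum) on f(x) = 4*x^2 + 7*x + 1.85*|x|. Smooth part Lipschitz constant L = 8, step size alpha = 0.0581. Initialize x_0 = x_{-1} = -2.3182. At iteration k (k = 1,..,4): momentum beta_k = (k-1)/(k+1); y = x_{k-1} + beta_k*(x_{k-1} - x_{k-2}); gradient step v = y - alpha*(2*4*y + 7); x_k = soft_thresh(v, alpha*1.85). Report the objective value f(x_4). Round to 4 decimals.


FISTA on f(x) = 4*x^2 + 7*x + 1.85*|x|
L = 8, alpha = 0.0581
Iteration 1: beta = 0.0, y = -2.3182 + 0.0*(-2.3182 + 2.3182) = -2.3182
  grad(y) = -11.5456, v = y - alpha*grad = -1.6474
  prox(v) = soft_thresh(-1.6474, 0.1075) = -1.5399
Iteration 2: beta = 0.3333, y = -1.5399 + 0.3333*(-1.5399 + 2.3182) = -1.2805
  grad(y) = -3.2439, v = y - alpha*grad = -1.092
  prox(v) = soft_thresh(-1.092, 0.1075) = -0.9845
Iteration 3: beta = 0.5, y = -0.9845 + 0.5*(-0.9845 + 1.5399) = -0.7068
  grad(y) = 1.3453, v = y - alpha*grad = -0.785
  prox(v) = soft_thresh(-0.785, 0.1075) = -0.6775
Iteration 4: beta = 0.6, y = -0.6775 + 0.6*(-0.6775 + 0.9845) = -0.4933
  grad(y) = 3.0536, v = y - alpha*grad = -0.6707
  prox(v) = soft_thresh(-0.6707, 0.1075) = -0.5632
f(x_4) = 4*(-0.5632)^2 + 7*(-0.5632) + 1.85*|-0.5632| = -1.6317


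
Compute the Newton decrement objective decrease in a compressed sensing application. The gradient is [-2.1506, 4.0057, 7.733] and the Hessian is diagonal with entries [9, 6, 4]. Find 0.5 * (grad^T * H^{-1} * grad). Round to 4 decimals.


Step 1: H is diagonal, so H^(-1) * g = [-0.239, 0.6676, 1.9333].
Step 2: g^T H^(-1) g = sum_i g_i^2 / H_ii
  = (-2.1506)^2/9 + (4.0057)^2/6 + (7.733)^2/4
  = 0.5139 + 2.6743 + 14.9498 = 18.138
Step 3: Objective decrease = 0.5 * g^T H^(-1) g = 9.069


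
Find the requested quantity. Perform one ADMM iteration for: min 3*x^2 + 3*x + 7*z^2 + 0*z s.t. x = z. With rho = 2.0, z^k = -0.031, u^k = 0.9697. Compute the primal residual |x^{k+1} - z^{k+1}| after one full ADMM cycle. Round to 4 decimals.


ADMM iteration with rho = 2.0, z^k = -0.031, u^k = 0.9697
Step 1: x-update.
Minimize 3*x^2 + 3*x + (2.0/2)*(x + 0.031 + 0.9697)^2
FOC: (2*3 + 2.0)*x = -3 + 2.0*(-0.031 - 0.9697)
x^{k+1} = -0.6252
Step 2: z-update.
Minimize 7*z^2 + 0*z + (2.0/2)*(-0.6252 - z + 0.9697)^2
FOC: (2*7 + 2.0)*z = 0 + 2.0*(-0.6252 + 0.9697)
z^{k+1} = 0.0431
Step 3: u-update.
u^{k+1} = 0.9697 - 0.6252 - 0.0431 = 0.3015
Step 4: Primal residual = |-0.6252 - 0.0431| = 0.6682


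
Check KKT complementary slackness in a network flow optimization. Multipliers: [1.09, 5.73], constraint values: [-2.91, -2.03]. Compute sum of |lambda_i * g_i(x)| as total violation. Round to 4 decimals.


KKT complementary slackness check:
lambda_1 * g_1 = 1.09 * -2.91 = -3.1719
lambda_2 * g_2 = 5.73 * -2.03 = -11.6319
Total violation = 3.1719 + 11.6319 = 14.8038


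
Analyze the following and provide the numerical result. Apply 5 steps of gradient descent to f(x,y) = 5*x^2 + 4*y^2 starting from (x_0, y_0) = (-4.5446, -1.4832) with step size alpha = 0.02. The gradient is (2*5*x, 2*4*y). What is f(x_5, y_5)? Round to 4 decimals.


Gradient descent on f(x,y) = 5*x^2 + 4*y^2.
Starting point: (-4.5446, -1.4832), alpha = 0.02
Step 1: grad_x = 2*5*-4.5446 = -45.446, grad_y = 2*4*-1.4832 = -11.8656
  x_1 = -4.5446 - 0.02*-45.446 = -3.6357
  y_1 = -1.4832 - 0.02*-11.8656 = -1.2459
Step 2: grad_x = 2*5*-3.6357 = -36.3568, grad_y = 2*4*-1.2459 = -9.9671
  x_2 = -3.6357 - 0.02*-36.3568 = -2.9085
  y_2 = -1.2459 - 0.02*-9.9671 = -1.0465
Step 3: grad_x = 2*5*-2.9085 = -29.0854, grad_y = 2*4*-1.0465 = -8.3724
  x_3 = -2.9085 - 0.02*-29.0854 = -2.3268
  y_3 = -1.0465 - 0.02*-8.3724 = -0.8791
Step 4: grad_x = 2*5*-2.3268 = -23.2684, grad_y = 2*4*-0.8791 = -7.0328
  x_4 = -2.3268 - 0.02*-23.2684 = -1.8615
  y_4 = -0.8791 - 0.02*-7.0328 = -0.7384
Step 5: grad_x = 2*5*-1.8615 = -18.6147, grad_y = 2*4*-0.7384 = -5.9075
  x_5 = -1.8615 - 0.02*-18.6147 = -1.4892
  y_5 = -0.7384 - 0.02*-5.9075 = -0.6203
f(-1.4892, -0.6203) = 5*(-1.4892)^2 + 4*(-0.6203)^2 = 12.6273


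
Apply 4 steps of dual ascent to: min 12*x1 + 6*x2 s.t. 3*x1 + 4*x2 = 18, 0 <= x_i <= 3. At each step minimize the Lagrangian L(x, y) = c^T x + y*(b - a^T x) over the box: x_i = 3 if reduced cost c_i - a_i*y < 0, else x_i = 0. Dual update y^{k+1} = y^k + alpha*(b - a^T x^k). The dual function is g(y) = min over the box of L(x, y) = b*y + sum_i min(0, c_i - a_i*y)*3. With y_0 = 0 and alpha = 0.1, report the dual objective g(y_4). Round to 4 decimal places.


Dual ascent for LP: min 12*x1 + 6*x2, 3*x1 + 4*x2 = 18, 0 <= x_i <= 3
Step 1: y^k = 0.0, reduced costs: (12.0, 6.0)
  x^k = (0.0, 0.0), subgradient = b - a^T x = 18.0
  y^{k+1} = 0.0 + 0.1*18.0 = 1.8
Step 2: y^k = 1.8, reduced costs: (6.6, -1.2)
  x^k = (0.0, 3.0), subgradient = b - a^T x = 6.0
  y^{k+1} = 1.8 + 0.1*6.0 = 2.4
Step 3: y^k = 2.4, reduced costs: (4.8, -3.6)
  x^k = (0.0, 3.0), subgradient = b - a^T x = 6.0
  y^{k+1} = 2.4 + 0.1*6.0 = 3.0
Step 4: y^k = 3.0, reduced costs: (3.0, -6.0)
  x^k = (0.0, 3.0), subgradient = b - a^T x = 6.0
  y^{k+1} = 3.0 + 0.1*6.0 = 3.6
Dual objective at y_4 = 3.6: reduced costs (1.2, -8.4), box minimizer x = (0.0, 3.0)
g(y_4) = b*y + (c1 - a1*y)*x1 + (c2 - a2*y)*x2 = 18*3.6 + 1.2*0.0 + (-8.4)*3.0 = 64.8 + 0.0 - 25.2 = 39.6


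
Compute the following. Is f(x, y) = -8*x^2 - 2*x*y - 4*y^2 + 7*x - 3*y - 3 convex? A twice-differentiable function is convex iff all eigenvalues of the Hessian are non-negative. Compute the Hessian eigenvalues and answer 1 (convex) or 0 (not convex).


The Hessian of f(x,y) = -8*x^2 - 2*x*y - 4*y^2 + 7*x - 3*y - 3 is:
H = [[-16, -2], [-2, -8]]
Trace = -16 - 8 = -24
Determinant = -16*-8 - (-2)^2 = 124
Discriminant = (-24)^2 - 4*124 = 80.0
Eigenvalues: lambda_1 = -16.4721, lambda_2 = -7.5279
The function is not convex.

0


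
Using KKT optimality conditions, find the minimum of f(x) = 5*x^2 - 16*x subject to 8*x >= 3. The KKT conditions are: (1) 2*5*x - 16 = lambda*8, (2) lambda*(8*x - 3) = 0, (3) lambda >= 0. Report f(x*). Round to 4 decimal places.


Step 1: Try lambda = 0 (constraint inactive).
Stationarity: 2*5*x - 16 = 0
x* = 16/(2*5) = 1.6
Check constraint: 8*1.6 = 12.8 >= 3 -- satisfied.
Step 2: Compute optimal value.
f(x*) = 5*1.6^2 - 16*1.6 = -12.8


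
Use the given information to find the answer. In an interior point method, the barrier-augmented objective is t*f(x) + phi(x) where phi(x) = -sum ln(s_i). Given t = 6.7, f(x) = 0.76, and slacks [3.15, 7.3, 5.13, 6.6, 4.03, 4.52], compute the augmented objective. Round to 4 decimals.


Step 1: Compute log-barrier.
ln values: [1.1474, 1.9879, 1.6351, 1.8871, 1.3938, 1.5085]
phi = -(1.1474 + 1.9879 + 1.6351 + 1.8871 + 1.3938 + 1.5085) = -9.5597
Step 2: Compute augmented objective.
t*f(x) = 6.7*0.76 = 5.092
Total = 5.092 - 9.5597 = -4.4677


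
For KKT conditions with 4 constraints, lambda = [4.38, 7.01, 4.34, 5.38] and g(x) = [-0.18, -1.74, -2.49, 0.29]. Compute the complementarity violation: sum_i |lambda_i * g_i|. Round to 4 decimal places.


KKT complementary slackness check:
lambda_1 * g_1 = 4.38 * -0.18 = -0.7884
lambda_2 * g_2 = 7.01 * -1.74 = -12.1974
lambda_3 * g_3 = 4.34 * -2.49 = -10.8066
lambda_4 * g_4 = 5.38 * 0.29 = 1.5602
Total violation = 0.7884 + 12.1974 + 10.8066 + 1.5602 = 25.3526


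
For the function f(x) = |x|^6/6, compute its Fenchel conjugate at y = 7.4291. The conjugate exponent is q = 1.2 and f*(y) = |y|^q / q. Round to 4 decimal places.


The conjugate exponent q satisfies 1/p + 1/q = 1.
p = 6, so q = 6/(6 - 1) = 1.2
|y|^q = 7.4291^1.2 = 11.0949
f*(7.4291) = 11.0949 / 1.2 = 9.2458


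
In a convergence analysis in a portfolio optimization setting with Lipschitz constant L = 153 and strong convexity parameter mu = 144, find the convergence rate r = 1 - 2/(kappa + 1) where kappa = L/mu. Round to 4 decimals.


Step 1: Compute the condition number.
kappa = L/mu = 153/144 = 1.0625
Step 2: Compute the convergence rate.
r = 1 - 2/(kappa + 1) = 1 - 2*mu/(L + mu) = (L - mu)/(L + mu) = 9/297 = 0.0303


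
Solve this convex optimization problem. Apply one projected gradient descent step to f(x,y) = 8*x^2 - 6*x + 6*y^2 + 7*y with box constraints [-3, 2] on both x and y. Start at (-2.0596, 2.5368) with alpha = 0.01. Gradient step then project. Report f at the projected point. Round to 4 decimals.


Step 1: Compute gradient at (-2.0596, 2.5368).
grad_x = 2*8*-2.0596 - 6 = -38.9536
grad_y = 2*6*2.5368 + 7 = 37.4416
Step 2: Gradient step.
x_raw = -2.0596 - 0.01*-38.9536 = -1.6701
y_raw = 2.5368 - 0.01*37.4416 = 2.1624
Step 3: Project onto [-3, 2].
x_proj = clip(-1.6701) = -1.6701
y_proj = clip(2.1624) = 2.0
Step 4: Evaluate f.
f(-1.6701, 2.0) = 70.3333


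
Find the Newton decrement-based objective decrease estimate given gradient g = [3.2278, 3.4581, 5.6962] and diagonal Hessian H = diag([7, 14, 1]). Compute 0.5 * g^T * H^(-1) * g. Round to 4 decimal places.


Step 1: H is diagonal, so H^(-1) * g = [0.4611, 0.247, 5.6962].
Step 2: g^T H^(-1) g = sum_i g_i^2 / H_ii
  = (3.2278)^2/7 + (3.4581)^2/14 + (5.6962)^2/1
  = 1.4884 + 0.8542 + 32.4467 = 34.7893
Step 3: Objective decrease = 0.5 * g^T H^(-1) g = 17.3946


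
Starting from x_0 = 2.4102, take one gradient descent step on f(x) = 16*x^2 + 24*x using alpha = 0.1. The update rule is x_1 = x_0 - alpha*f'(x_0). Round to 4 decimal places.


We compute the gradient at x_0 and apply the update.
f'(x) = 32*x + 24
f'(2.4102) = 32*2.4102 + 24 = 101.1264
x_1 = 2.4102 - 0.1*101.1264 = -7.7024


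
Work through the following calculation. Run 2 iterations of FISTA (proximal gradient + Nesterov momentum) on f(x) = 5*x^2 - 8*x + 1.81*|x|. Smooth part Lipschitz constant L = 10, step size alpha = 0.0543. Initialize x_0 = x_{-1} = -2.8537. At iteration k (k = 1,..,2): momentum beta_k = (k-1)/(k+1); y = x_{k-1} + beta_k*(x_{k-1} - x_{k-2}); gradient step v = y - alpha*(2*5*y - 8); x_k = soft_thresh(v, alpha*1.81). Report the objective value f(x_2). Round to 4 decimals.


FISTA on f(x) = 5*x^2 - 8*x + 1.81*|x|
L = 10, alpha = 0.0543
Iteration 1: beta = 0.0, y = -2.8537 + 0.0*(-2.8537 + 2.8537) = -2.8537
  grad(y) = -36.537, v = y - alpha*grad = -0.8697
  prox(v) = soft_thresh(-0.8697, 0.0983) = -0.7715
Iteration 2: beta = 0.3333, y = -0.7715 + 0.3333*(-0.7715 + 2.8537) = -0.0774
  grad(y) = -8.7738, v = y - alpha*grad = 0.399
  prox(v) = soft_thresh(0.399, 0.0983) = 0.3008
f(x_2) = 5*0.3008^2 - 8*0.3008 + 1.81*|0.3008| = -1.4094


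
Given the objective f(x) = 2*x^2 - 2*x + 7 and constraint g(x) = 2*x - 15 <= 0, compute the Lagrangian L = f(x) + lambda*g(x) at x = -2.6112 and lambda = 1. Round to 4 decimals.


Step 1: Evaluate f(x).
f(-2.6112) = 2*(-2.6112)^2 - 2*(-2.6112) + 7 = 25.8591
Step 2: Evaluate g(x).
g(-2.6112) = 2*-2.6112 - 15 = -20.2224
Step 3: Compute Lagrangian.
L = 25.8591 + 1*-20.2224 = 5.6367


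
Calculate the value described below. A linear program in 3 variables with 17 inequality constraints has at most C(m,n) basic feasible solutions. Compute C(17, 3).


Each vertex corresponds to some choice of n active constraints out of m, so the number of vertices is at most C(m, n) = m! / (n!(m-n)!).
m = 17, n = 3
Numerator: 17 * 16 * 15
Denominator: 3! = 6
C(17, 3) = 680


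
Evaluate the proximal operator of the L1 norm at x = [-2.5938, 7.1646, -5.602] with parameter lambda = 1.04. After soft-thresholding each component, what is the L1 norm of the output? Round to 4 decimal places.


Soft-thresholding with lambda = 1.04:
prox(-2.5938) = sign(-2.5938)*max(|-2.5938| - 1.04, 0) = -1.5538
prox(7.1646) = sign(7.1646)*max(|7.1646| - 1.04, 0) = 6.1246
prox(-5.602) = sign(-5.602)*max(|-5.602| - 1.04, 0) = -4.562
prox(x) = [-1.5538, 6.1246, -4.562]
||prox(x)||_1 = 1.5538 + 6.1246 + 4.562 = 12.2404


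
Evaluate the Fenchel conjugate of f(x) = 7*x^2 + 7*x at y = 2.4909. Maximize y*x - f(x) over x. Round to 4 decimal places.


f*(y) = sup_x {y*x - a*x^2 - b*x} = sup_x {(y-b)*x - a*x^2}
FOC: (y - b) - 2a*x = 0 => x* = (y - b)/(2a)
x* = (2.4909 - 7)/(2*7) = -0.3221
f*(2.4909) = (y-b)^2/(4a) = (2.4909 - 7)^2/(4*7)
= 20.332/28 = 0.7261


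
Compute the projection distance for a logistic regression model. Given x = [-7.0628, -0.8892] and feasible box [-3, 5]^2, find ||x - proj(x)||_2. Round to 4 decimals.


Project each component onto [-3, 5].
clip(-7.0628) = -3.0, clip(-0.8892) = -0.8892
Projection = [-3.0, -0.8892]
Squared diffs: [16.5063, 0.0]
Distance = sqrt(16.5063) = 4.0628


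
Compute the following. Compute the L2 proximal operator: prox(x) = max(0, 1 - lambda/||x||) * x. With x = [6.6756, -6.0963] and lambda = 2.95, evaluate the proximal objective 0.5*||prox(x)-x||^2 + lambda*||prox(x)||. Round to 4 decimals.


Step 1: Compute ||x||.
||x|| = 9.0404
Step 2: Compute scaling factor.
scale = max(0, 1 - 2.95/9.0404) = 0.6737
Step 3: prox(x) = [4.4973, -4.107]
||prox(x)|| = 6.0904
Step 4: Proximal objective.
0.5*||prox-x||^2 = 4.3513
lambda*||prox|| = 17.9667
Total = 22.3179


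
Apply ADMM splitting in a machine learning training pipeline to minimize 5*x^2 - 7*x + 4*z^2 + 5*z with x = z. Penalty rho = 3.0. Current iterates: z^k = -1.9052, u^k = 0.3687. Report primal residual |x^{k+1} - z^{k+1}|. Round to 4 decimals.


ADMM iteration with rho = 3.0, z^k = -1.9052, u^k = 0.3687
Step 1: x-update.
Minimize 5*x^2 - 7*x + (3.0/2)*(x + 1.9052 + 0.3687)^2
FOC: (2*5 + 3.0)*x = 7 + 3.0*(-1.9052 - 0.3687)
x^{k+1} = 0.0137
Step 2: z-update.
Minimize 4*z^2 + 5*z + (3.0/2)*(0.0137 - z + 0.3687)^2
FOC: (2*4 + 3.0)*z = -5 + 3.0*(0.0137 + 0.3687)
z^{k+1} = -0.3503
Step 3: u-update.
u^{k+1} = 0.3687 + 0.0137 + 0.3503 = 0.7327
Step 4: Primal residual = |0.0137 + 0.3503| = 0.364


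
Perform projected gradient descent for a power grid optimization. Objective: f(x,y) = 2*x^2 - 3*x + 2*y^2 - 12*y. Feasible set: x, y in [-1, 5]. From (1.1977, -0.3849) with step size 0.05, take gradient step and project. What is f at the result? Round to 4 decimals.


Step 1: Compute gradient at (1.1977, -0.3849).
grad_x = 2*2*1.1977 - 3 = 1.7908
grad_y = 2*2*-0.3849 - 12 = -13.5396
Step 2: Gradient step.
x_raw = 1.1977 - 0.05*1.7908 = 1.1082
y_raw = -0.3849 - 0.05*-13.5396 = 0.2921
Step 3: Project onto [-1, 5].
x_proj = clip(1.1082) = 1.1082
y_proj = clip(0.2921) = 0.2921
Step 4: Evaluate f.
f(1.1082, 0.2921) = -4.2028


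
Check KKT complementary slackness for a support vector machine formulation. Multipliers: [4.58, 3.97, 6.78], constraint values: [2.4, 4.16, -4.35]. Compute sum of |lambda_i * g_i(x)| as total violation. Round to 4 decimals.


KKT complementary slackness check:
lambda_1 * g_1 = 4.58 * 2.4 = 10.992
lambda_2 * g_2 = 3.97 * 4.16 = 16.5152
lambda_3 * g_3 = 6.78 * -4.35 = -29.493
Total violation = 10.992 + 16.5152 + 29.493 = 57.0002


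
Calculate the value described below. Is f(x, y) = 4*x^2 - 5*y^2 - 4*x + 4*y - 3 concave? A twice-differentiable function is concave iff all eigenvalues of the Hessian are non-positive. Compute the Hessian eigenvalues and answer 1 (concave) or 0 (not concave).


The Hessian of f(x,y) = 4*x^2 - 5*y^2 - 4*x + 4*y - 3 is:
H = [[8, 0], [0, -10]]
Trace = 8 - 10 = -2
Determinant = 8*-10 - (0)^2 = -80
Discriminant = (-2)^2 - 4*-80 = 324.0
Eigenvalues: lambda_1 = -10.0, lambda_2 = 8.0
The function is not concave.

0


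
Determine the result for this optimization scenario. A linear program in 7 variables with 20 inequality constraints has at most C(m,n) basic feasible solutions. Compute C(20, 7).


Each vertex corresponds to some choice of n active constraints out of m, so the number of vertices is at most C(m, n) = m! / (n!(m-n)!).
m = 20, n = 7
Numerator: 20 * 19 * 18 * 17 * 16 * 15 * 14
Denominator: 7! = 5040
C(20, 7) = 77520


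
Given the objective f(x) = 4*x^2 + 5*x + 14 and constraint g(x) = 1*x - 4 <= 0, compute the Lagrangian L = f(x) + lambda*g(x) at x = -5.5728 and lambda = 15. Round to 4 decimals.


Step 1: Evaluate f(x).
f(-5.5728) = 4*(-5.5728)^2 + 5*(-5.5728) + 14 = 110.3604
Step 2: Evaluate g(x).
g(-5.5728) = 1*-5.5728 - 4 = -9.5728
Step 3: Compute Lagrangian.
L = 110.3604 + 15*-9.5728 = -33.2316


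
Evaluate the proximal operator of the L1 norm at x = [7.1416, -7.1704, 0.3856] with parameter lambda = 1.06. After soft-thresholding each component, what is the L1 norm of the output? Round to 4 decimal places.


Soft-thresholding with lambda = 1.06:
prox(7.1416) = sign(7.1416)*max(|7.1416| - 1.06, 0) = 6.0816
prox(-7.1704) = sign(-7.1704)*max(|-7.1704| - 1.06, 0) = -6.1104
prox(0.3856) = sign(0.3856)*max(|0.3856| - 1.06, 0) = 0.0
prox(x) = [6.0816, -6.1104, 0.0]
||prox(x)||_1 = 6.0816 + 6.1104 + 0.0 = 12.192


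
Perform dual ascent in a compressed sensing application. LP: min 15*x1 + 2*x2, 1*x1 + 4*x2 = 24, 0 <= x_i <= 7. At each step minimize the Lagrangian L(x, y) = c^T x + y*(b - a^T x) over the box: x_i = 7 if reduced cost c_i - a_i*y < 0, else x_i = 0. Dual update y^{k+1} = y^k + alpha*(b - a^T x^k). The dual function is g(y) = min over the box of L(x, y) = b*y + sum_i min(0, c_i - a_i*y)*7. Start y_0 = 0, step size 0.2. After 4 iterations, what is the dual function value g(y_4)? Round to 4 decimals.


Dual ascent for LP: min 15*x1 + 2*x2, 1*x1 + 4*x2 = 24, 0 <= x_i <= 7
Step 1: y^k = 0.0, reduced costs: (15.0, 2.0)
  x^k = (0.0, 0.0), subgradient = b - a^T x = 24.0
  y^{k+1} = 0.0 + 0.2*24.0 = 4.8
Step 2: y^k = 4.8, reduced costs: (10.2, -17.2)
  x^k = (0.0, 7.0), subgradient = b - a^T x = -4.0
  y^{k+1} = 4.8 + 0.2*-4.0 = 4.0
Step 3: y^k = 4.0, reduced costs: (11.0, -14.0)
  x^k = (0.0, 7.0), subgradient = b - a^T x = -4.0
  y^{k+1} = 4.0 + 0.2*-4.0 = 3.2
Step 4: y^k = 3.2, reduced costs: (11.8, -10.8)
  x^k = (0.0, 7.0), subgradient = b - a^T x = -4.0
  y^{k+1} = 3.2 + 0.2*-4.0 = 2.4
Dual objective at y_4 = 2.4: reduced costs (12.6, -7.6), box minimizer x = (0.0, 7.0)
g(y_4) = b*y + (c1 - a1*y)*x1 + (c2 - a2*y)*x2 = 24*2.4 + 12.6*0.0 + (-7.6)*7.0 = 57.6 + 0.0 - 53.2 = 4.4


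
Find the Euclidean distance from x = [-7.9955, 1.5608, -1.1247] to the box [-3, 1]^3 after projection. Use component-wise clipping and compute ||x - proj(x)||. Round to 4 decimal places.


Project each component onto [-3, 1].
clip(-7.9955) = -3.0, clip(1.5608) = 1.0, clip(-1.1247) = -1.1247
Projection = [-3.0, 1.0, -1.1247]
Squared diffs: [24.955, 0.3145, 0.0]
Distance = sqrt(25.2695) = 5.0269


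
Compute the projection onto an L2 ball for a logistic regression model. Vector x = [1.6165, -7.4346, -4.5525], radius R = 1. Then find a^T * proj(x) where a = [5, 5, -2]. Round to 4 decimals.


Step 1: Compute ||x|| (intermediates to 6 decimals).
||x|| = sqrt(1.6165^2 + (-7.4346)^2 + (-4.5525)^2) = 8.866319
Step 2: Project.
Since ||x|| > R, scale = R/||x|| = 1/8.866319 = 0.112786, proj(x) = scale * x
proj(x) = [0.182319, -0.838519, -0.513458]
Step 3: Dot product.
a^T * proj(x) = 5*0.182319 + 5*(-0.838519) - 2*(-0.513458) = -2.2541


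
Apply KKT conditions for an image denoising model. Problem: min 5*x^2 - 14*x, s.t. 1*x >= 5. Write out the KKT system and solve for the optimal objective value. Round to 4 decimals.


Step 1: Try lambda = 0 (constraint inactive).
x_unc = 14/(2*5) = 1.4
Check: 1*1.4 = 1.4 < 5 -- violated!
Step 2: Constraint must be active: 1*x = 5
x* = 5/1 = 5.0
lambda = (2*5*5.0 - 14)/1 = 36.0
Step 3: Compute optimal value.
f(x*) = 5*5.0^2 - 14*5.0 = 55.0


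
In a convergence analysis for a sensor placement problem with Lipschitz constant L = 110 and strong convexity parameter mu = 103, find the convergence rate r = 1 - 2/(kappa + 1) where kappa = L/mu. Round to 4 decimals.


Step 1: Compute the condition number.
kappa = L/mu = 110/103 = 1.068
Step 2: Compute the convergence rate.
r = 1 - 2/(kappa + 1) = 1 - 2*mu/(L + mu) = (L - mu)/(L + mu) = 7/213 = 0.0329


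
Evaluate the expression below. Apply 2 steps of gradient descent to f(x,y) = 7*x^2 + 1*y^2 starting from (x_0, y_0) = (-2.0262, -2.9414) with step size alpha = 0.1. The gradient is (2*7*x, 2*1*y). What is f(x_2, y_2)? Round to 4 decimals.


Gradient descent on f(x,y) = 7*x^2 + 1*y^2.
Starting point: (-2.0262, -2.9414), alpha = 0.1
Step 1: grad_x = 2*7*-2.0262 = -28.3668, grad_y = 2*1*-2.9414 = -5.8828
  x_1 = -2.0262 - 0.1*-28.3668 = 0.8105
  y_1 = -2.9414 - 0.1*-5.8828 = -2.3531
Step 2: grad_x = 2*7*0.8105 = 11.3467, grad_y = 2*1*-2.3531 = -4.7062
  x_2 = 0.8105 - 0.1*11.3467 = -0.3242
  y_2 = -2.3531 - 0.1*-4.7062 = -1.8825
f(-0.3242, -1.8825) = 7*(-0.3242)^2 + 1*(-1.8825)^2 = 4.2795


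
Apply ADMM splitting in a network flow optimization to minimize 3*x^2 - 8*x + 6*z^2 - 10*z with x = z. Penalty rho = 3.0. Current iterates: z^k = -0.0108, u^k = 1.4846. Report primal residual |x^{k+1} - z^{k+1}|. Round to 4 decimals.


ADMM iteration with rho = 3.0, z^k = -0.0108, u^k = 1.4846
Step 1: x-update.
Minimize 3*x^2 - 8*x + (3.0/2)*(x + 0.0108 + 1.4846)^2
FOC: (2*3 + 3.0)*x = 8 + 3.0*(-0.0108 - 1.4846)
x^{k+1} = 0.3904
Step 2: z-update.
Minimize 6*z^2 - 10*z + (3.0/2)*(0.3904 - z + 1.4846)^2
FOC: (2*6 + 3.0)*z = 10 + 3.0*(0.3904 + 1.4846)
z^{k+1} = 1.0417
Step 3: u-update.
u^{k+1} = 1.4846 + 0.3904 - 1.0417 = 0.8334
Step 4: Primal residual = |0.3904 - 1.0417| = 0.6512


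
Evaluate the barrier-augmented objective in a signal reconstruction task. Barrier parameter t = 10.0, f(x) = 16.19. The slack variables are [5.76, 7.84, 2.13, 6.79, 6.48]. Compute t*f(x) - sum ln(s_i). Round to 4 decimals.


Step 1: Compute log-barrier.
ln values: [1.7509, 2.0592, 0.7561, 1.9155, 1.8687]
phi = -(1.7509 + 2.0592 + 0.7561 + 1.9155 + 1.8687) = -8.3505
Step 2: Compute augmented objective.
t*f(x) = 10.0*16.19 = 161.9
Total = 161.9 - 8.3505 = 153.5495


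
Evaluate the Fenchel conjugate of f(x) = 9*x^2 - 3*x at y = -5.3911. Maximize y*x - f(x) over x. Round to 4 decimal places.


f*(y) = sup_x {y*x - a*x^2 - b*x} = sup_x {(y-b)*x - a*x^2}
FOC: (y - b) - 2a*x = 0 => x* = (y - b)/(2a)
x* = (-5.3911 + 3)/(2*9) = -0.1328
f*(-5.3911) = (y-b)^2/(4a) = (-5.3911 + 3)^2/(4*9)
= 5.7174/36 = 0.1588


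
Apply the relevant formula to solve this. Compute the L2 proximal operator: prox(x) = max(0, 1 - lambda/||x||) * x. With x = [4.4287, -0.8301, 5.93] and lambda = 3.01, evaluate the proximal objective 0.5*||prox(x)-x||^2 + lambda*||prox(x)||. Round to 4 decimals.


Step 1: Compute ||x||.
||x|| = 7.4476
Step 2: Compute scaling factor.
scale = max(0, 1 - 3.01/7.4476) = 0.5958
Step 3: prox(x) = [2.6388, -0.4946, 3.5334]
||prox(x)|| = 4.4376
Step 4: Proximal objective.
0.5*||prox-x||^2 = 4.5301
lambda*||prox|| = 13.3572
Total = 17.8873


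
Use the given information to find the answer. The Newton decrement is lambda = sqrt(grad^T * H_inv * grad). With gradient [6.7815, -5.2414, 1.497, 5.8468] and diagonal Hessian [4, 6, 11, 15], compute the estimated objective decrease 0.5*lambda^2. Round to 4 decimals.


Step 1: H is diagonal, so H^(-1) * g = [1.6954, -0.8736, 0.1361, 0.3898].
Step 2: g^T H^(-1) g = sum_i g_i^2 / H_ii
  = (6.7815)^2/4 + (-5.2414)^2/6 + (1.497)^2/11 + (5.8468)^2/15
  = 11.4972 + 4.5787 + 0.2037 + 2.279 = 18.5586
Step 3: Objective decrease = 0.5 * g^T H^(-1) g = 9.2793


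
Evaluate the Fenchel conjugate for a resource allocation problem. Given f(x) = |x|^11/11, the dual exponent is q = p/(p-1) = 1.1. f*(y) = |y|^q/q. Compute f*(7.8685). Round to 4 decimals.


The conjugate exponent q satisfies 1/p + 1/q = 1.
p = 11, so q = 11/(11 - 1) = 1.1
|y|^q = 7.8685^1.1 = 9.6712
f*(7.8685) = 9.6712 / 1.1 = 8.792


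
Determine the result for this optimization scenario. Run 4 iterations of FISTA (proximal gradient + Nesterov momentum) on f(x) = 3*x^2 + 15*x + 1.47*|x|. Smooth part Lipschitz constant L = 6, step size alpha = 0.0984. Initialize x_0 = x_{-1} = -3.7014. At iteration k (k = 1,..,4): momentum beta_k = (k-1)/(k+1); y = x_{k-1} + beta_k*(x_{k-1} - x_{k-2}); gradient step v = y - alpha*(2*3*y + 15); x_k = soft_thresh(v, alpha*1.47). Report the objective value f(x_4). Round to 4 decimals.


FISTA on f(x) = 3*x^2 + 15*x + 1.47*|x|
L = 6, alpha = 0.0984
Iteration 1: beta = 0.0, y = -3.7014 + 0.0*(-3.7014 + 3.7014) = -3.7014
  grad(y) = -7.2084, v = y - alpha*grad = -2.9921
  prox(v) = soft_thresh(-2.9921, 0.1446) = -2.8474
Iteration 2: beta = 0.3333, y = -2.8474 + 0.3333*(-2.8474 + 3.7014) = -2.5628
  grad(y) = -0.3768, v = y - alpha*grad = -2.5257
  prox(v) = soft_thresh(-2.5257, 0.1446) = -2.3811
Iteration 3: beta = 0.5, y = -2.3811 + 0.5*(-2.3811 + 2.8474) = -2.1479
  grad(y) = 2.1127, v = y - alpha*grad = -2.3558
  prox(v) = soft_thresh(-2.3558, 0.1446) = -2.2111
Iteration 4: beta = 0.6, y = -2.2111 + 0.6*(-2.2111 + 2.3811) = -2.1092
  grad(y) = 2.3451, v = y - alpha*grad = -2.3399
  prox(v) = soft_thresh(-2.3399, 0.1446) = -2.1953
f(x_4) = 3*(-2.1953)^2 + 15*(-2.1953) + 1.47*|-2.1953| = -15.2444


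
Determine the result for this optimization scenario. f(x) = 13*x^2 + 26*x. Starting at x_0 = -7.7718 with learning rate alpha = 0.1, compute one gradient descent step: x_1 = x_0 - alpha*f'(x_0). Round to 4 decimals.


We compute the gradient at x_0 and apply the update.
f'(x) = 26*x + 26
f'(-7.7718) = 26*-7.7718 + 26 = -176.0668
x_1 = -7.7718 - 0.1*-176.0668 = 9.8349


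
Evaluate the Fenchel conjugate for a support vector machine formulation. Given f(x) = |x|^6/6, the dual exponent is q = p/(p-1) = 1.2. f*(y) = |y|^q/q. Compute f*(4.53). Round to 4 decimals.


The conjugate exponent q satisfies 1/p + 1/q = 1.
p = 6, so q = 6/(6 - 1) = 1.2
|y|^q = 4.53^1.2 = 6.128
f*(4.53) = 6.128 / 1.2 = 5.1067


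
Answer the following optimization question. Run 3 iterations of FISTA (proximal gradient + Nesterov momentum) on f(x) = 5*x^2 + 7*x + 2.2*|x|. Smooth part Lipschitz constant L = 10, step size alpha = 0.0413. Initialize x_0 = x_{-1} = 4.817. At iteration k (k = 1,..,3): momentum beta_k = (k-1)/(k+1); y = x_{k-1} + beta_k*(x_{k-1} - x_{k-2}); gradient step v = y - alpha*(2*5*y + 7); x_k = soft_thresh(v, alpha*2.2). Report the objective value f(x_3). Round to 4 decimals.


FISTA on f(x) = 5*x^2 + 7*x + 2.2*|x|
L = 10, alpha = 0.0413
Iteration 1: beta = 0.0, y = 4.817 + 0.0*(4.817 - 4.817) = 4.817
  grad(y) = 55.17, v = y - alpha*grad = 2.5385
  prox(v) = soft_thresh(2.5385, 0.0909) = 2.4476
Iteration 2: beta = 0.3333, y = 2.4476 + 0.3333*(2.4476 - 4.817) = 1.6578
  grad(y) = 23.5783, v = y - alpha*grad = 0.684
  prox(v) = soft_thresh(0.684, 0.0909) = 0.5932
Iteration 3: beta = 0.5, y = 0.5932 + 0.5*(0.5932 - 2.4476) = -0.334
  grad(y) = 3.6597, v = y - alpha*grad = -0.4852
  prox(v) = soft_thresh(-0.4852, 0.0909) = -0.3943
f(x_3) = 5*(-0.3943)^2 + 7*(-0.3943) + 2.2*|-0.3943| = -1.1153


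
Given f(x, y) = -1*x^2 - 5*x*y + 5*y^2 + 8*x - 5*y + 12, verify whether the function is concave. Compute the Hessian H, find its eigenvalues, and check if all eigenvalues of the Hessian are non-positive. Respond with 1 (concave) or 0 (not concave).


The Hessian of f(x,y) = -1*x^2 - 5*x*y + 5*y^2 + 8*x - 5*y + 12 is:
H = [[-2, -5], [-5, 10]]
Trace = -2 + 10 = 8
Determinant = -2*10 - (-5)^2 = -45
Discriminant = (8)^2 - 4*-45 = 244.0
Eigenvalues: lambda_1 = -3.8102, lambda_2 = 11.8102
The function is not concave.

0


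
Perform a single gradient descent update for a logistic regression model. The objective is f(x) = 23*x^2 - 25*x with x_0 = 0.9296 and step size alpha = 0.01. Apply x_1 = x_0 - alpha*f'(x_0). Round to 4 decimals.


We compute the gradient at x_0 and apply the update.
f'(x) = 46*x - 25
f'(0.9296) = 46*0.9296 - 25 = 17.7616
x_1 = 0.9296 - 0.01*17.7616 = 0.752


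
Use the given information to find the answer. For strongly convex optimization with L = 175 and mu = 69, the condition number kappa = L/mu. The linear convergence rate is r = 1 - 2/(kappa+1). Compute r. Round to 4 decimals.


Step 1: Compute the condition number.
kappa = L/mu = 175/69 = 2.5362
Step 2: Compute the convergence rate.
r = 1 - 2/(kappa + 1) = 1 - 2*mu/(L + mu) = (L - mu)/(L + mu) = 106/244 = 0.4344


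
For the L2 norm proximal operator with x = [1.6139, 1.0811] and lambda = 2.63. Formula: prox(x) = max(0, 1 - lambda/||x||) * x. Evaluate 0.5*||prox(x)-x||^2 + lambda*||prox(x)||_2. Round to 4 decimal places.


Step 1: Compute ||x||.
||x|| = 1.9425
Step 2: Compute scaling factor.
scale = max(0, 1 - 2.63/1.9425) = 0.0
Step 3: prox(x) = [0.0, 0.0]
||prox(x)|| = 0.0
Step 4: Proximal objective.
0.5*||prox-x||^2 = 1.8867
lambda*||prox|| = 0.0
Total = 1.8867


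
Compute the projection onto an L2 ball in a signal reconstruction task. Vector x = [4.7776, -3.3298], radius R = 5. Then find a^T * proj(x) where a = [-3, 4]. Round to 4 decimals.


Step 1: Compute ||x|| (intermediates to 6 decimals).
||x|| = sqrt(4.7776^2 + (-3.3298)^2) = 5.823489
Step 2: Project.
Since ||x|| > R, scale = R/||x|| = 5/5.823489 = 0.858592, proj(x) = scale * x
proj(x) = [4.102009, -2.85894]
Step 3: Dot product.
a^T * proj(x) = -3*4.102009 + 4*(-2.85894) = -23.7418


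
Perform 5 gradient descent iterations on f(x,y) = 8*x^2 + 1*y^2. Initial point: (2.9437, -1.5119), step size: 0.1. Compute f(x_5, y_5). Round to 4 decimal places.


Gradient descent on f(x,y) = 8*x^2 + 1*y^2.
Starting point: (2.9437, -1.5119), alpha = 0.1
Step 1: grad_x = 2*8*2.9437 = 47.0992, grad_y = 2*1*-1.5119 = -3.0238
  x_1 = 2.9437 - 0.1*47.0992 = -1.7662
  y_1 = -1.5119 - 0.1*-3.0238 = -1.2095
Step 2: grad_x = 2*8*-1.7662 = -28.2595, grad_y = 2*1*-1.2095 = -2.419
  x_2 = -1.7662 - 0.1*-28.2595 = 1.0597
  y_2 = -1.2095 - 0.1*-2.419 = -0.9676
Step 3: grad_x = 2*8*1.0597 = 16.9557, grad_y = 2*1*-0.9676 = -1.9352
  x_3 = 1.0597 - 0.1*16.9557 = -0.6358
  y_3 = -0.9676 - 0.1*-1.9352 = -0.7741
Step 4: grad_x = 2*8*-0.6358 = -10.1734, grad_y = 2*1*-0.7741 = -1.5482
  x_4 = -0.6358 - 0.1*-10.1734 = 0.3815
  y_4 = -0.7741 - 0.1*-1.5482 = -0.6193
Step 5: grad_x = 2*8*0.3815 = 6.1041, grad_y = 2*1*-0.6193 = -1.2385
  x_5 = 0.3815 - 0.1*6.1041 = -0.2289
  y_5 = -0.6193 - 0.1*-1.2385 = -0.4954
f(-0.2289, -0.4954) = 8*(-0.2289)^2 + 1*(-0.4954)^2 = 0.6646


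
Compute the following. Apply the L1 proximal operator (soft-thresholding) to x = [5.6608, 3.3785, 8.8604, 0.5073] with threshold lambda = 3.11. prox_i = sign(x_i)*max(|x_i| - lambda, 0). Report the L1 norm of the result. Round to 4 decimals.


Soft-thresholding with lambda = 3.11:
prox(5.6608) = sign(5.6608)*max(|5.6608| - 3.11, 0) = 2.5508
prox(3.3785) = sign(3.3785)*max(|3.3785| - 3.11, 0) = 0.2685
prox(8.8604) = sign(8.8604)*max(|8.8604| - 3.11, 0) = 5.7504
prox(0.5073) = sign(0.5073)*max(|0.5073| - 3.11, 0) = 0.0
prox(x) = [2.5508, 0.2685, 5.7504, 0.0]
||prox(x)||_1 = 2.5508 + 0.2685 + 5.7504 + 0.0 = 8.5697


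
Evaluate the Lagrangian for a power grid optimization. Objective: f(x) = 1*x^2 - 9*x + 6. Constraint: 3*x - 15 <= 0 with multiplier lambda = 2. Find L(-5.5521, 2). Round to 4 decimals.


Step 1: Evaluate f(x).
f(-5.5521) = 1*(-5.5521)^2 - 9*(-5.5521) + 6 = 86.7947
Step 2: Evaluate g(x).
g(-5.5521) = 3*-5.5521 - 15 = -31.6563
Step 3: Compute Lagrangian.
L = 86.7947 + 2*-31.6563 = 23.4821


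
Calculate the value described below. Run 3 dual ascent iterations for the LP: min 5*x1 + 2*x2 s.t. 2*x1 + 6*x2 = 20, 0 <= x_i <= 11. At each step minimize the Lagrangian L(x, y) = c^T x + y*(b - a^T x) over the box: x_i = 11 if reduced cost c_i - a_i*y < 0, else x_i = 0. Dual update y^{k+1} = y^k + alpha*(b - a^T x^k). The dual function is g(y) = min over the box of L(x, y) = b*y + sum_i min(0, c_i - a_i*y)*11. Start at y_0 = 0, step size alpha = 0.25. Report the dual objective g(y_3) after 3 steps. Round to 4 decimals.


Dual ascent for LP: min 5*x1 + 2*x2, 2*x1 + 6*x2 = 20, 0 <= x_i <= 11
Step 1: y^k = 0.0, reduced costs: (5.0, 2.0)
  x^k = (0.0, 0.0), subgradient = b - a^T x = 20.0
  y^{k+1} = 0.0 + 0.25*20.0 = 5.0
Step 2: y^k = 5.0, reduced costs: (-5.0, -28.0)
  x^k = (11.0, 11.0), subgradient = b - a^T x = -68.0
  y^{k+1} = 5.0 + 0.25*-68.0 = -12.0
Step 3: y^k = -12.0, reduced costs: (29.0, 74.0)
  x^k = (0.0, 0.0), subgradient = b - a^T x = 20.0
  y^{k+1} = -12.0 + 0.25*20.0 = -7.0
Dual objective at y_3 = -7.0: reduced costs (19.0, 44.0), box minimizer x = (0.0, 0.0)
g(y_3) = b*y + (c1 - a1*y)*x1 + (c2 - a2*y)*x2 = 20*(-7.0) + 19.0*0.0 + 44.0*0.0 = -140.0 + 0.0 + 0.0 = -140.0


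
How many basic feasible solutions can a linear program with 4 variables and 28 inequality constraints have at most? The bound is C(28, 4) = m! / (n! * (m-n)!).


Each vertex corresponds to some choice of n active constraints out of m, so the number of vertices is at most C(m, n) = m! / (n!(m-n)!).
m = 28, n = 4
Numerator: 28 * 27 * 26 * 25
Denominator: 4! = 24
C(28, 4) = 20475


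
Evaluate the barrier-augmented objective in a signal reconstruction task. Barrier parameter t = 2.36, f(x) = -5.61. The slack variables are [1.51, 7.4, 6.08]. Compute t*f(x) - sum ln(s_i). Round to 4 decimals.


Step 1: Compute log-barrier.
ln values: [0.4121, 2.0015, 1.805]
phi = -(0.4121 + 2.0015 + 1.805) = -4.2186
Step 2: Compute augmented objective.
t*f(x) = 2.36*-5.61 = -13.2396
Total = -13.2396 - 4.2186 = -17.4582


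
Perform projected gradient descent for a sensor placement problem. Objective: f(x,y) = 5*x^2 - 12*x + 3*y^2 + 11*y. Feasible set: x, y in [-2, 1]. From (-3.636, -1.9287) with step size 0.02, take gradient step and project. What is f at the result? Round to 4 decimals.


Step 1: Compute gradient at (-3.636, -1.9287).
grad_x = 2*5*-3.636 - 12 = -48.36
grad_y = 2*3*-1.9287 + 11 = -0.5722
Step 2: Gradient step.
x_raw = -3.636 - 0.02*-48.36 = -2.6688
y_raw = -1.9287 - 0.02*-0.5722 = -1.9173
Step 3: Project onto [-2, 1].
x_proj = clip(-2.6688) = -2.0
y_proj = clip(-1.9173) = -1.9173
Step 4: Evaluate f.
f(-2.0, -1.9173) = 33.9378


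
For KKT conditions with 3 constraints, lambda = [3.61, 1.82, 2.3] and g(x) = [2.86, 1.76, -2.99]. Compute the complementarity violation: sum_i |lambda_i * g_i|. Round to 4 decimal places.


KKT complementary slackness check:
lambda_1 * g_1 = 3.61 * 2.86 = 10.3246
lambda_2 * g_2 = 1.82 * 1.76 = 3.2032
lambda_3 * g_3 = 2.3 * -2.99 = -6.877
Total violation = 10.3246 + 3.2032 + 6.877 = 20.4048


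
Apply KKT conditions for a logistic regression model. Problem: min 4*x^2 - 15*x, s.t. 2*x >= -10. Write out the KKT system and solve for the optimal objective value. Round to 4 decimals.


Step 1: Try lambda = 0 (constraint inactive).
Stationarity: 2*4*x - 15 = 0
x* = 15/(2*4) = 1.875
Check constraint: 2*1.875 = 3.75 >= -10 -- satisfied.
Step 2: Compute optimal value.
f(x*) = 4*1.875^2 - 15*1.875 = -14.0625


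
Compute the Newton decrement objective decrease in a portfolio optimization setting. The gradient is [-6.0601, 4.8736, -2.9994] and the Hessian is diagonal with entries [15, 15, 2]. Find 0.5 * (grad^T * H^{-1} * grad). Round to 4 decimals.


Step 1: H is diagonal, so H^(-1) * g = [-0.404, 0.3249, -1.4997].
Step 2: g^T H^(-1) g = sum_i g_i^2 / H_ii
  = (-6.0601)^2/15 + (4.8736)^2/15 + (-2.9994)^2/2
  = 2.4483 + 1.5835 + 4.4982 = 8.53
Step 3: Objective decrease = 0.5 * g^T H^(-1) g = 4.265


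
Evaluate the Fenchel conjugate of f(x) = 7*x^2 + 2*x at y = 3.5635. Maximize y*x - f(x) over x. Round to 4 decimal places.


f*(y) = sup_x {y*x - a*x^2 - b*x} = sup_x {(y-b)*x - a*x^2}
FOC: (y - b) - 2a*x = 0 => x* = (y - b)/(2a)
x* = (3.5635 - 2)/(2*7) = 0.1117
f*(3.5635) = (y-b)^2/(4a) = (3.5635 - 2)^2/(4*7)
= 2.4445/28 = 0.0873


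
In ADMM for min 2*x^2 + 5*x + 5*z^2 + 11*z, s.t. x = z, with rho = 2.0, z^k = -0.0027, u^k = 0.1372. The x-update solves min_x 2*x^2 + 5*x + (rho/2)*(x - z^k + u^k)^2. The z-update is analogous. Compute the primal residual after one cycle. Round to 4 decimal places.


ADMM iteration with rho = 2.0, z^k = -0.0027, u^k = 0.1372
Step 1: x-update.
Minimize 2*x^2 + 5*x + (2.0/2)*(x + 0.0027 + 0.1372)^2
FOC: (2*2 + 2.0)*x = -5 + 2.0*(-0.0027 - 0.1372)
x^{k+1} = -0.88
Step 2: z-update.
Minimize 5*z^2 + 11*z + (2.0/2)*(-0.88 - z + 0.1372)^2
FOC: (2*5 + 2.0)*z = -11 + 2.0*(-0.88 + 0.1372)
z^{k+1} = -1.0405
Step 3: u-update.
u^{k+1} = 0.1372 - 0.88 + 1.0405 = 0.2977
Step 4: Primal residual = |-0.88 + 1.0405| = 0.1605
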